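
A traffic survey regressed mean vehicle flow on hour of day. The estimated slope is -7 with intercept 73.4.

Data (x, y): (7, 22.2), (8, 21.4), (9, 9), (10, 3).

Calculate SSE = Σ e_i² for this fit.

x=7: ŷ = 73.4 − 7·7 = 24.4; e = 22.2 − 24.4 = -2.2
x=8: ŷ = 73.4 − 7·8 = 17.4; e = 21.4 − 17.4 = 4
x=9: ŷ = 73.4 − 7·9 = 10.4; e = 9 − 10.4 = -1.4
x=10: ŷ = 73.4 − 7·10 = 3.4; e = 3 − 3.4 = -0.4
SSE = 4.84 + 16 + 1.96 + 0.16 = 22.96

SSE = 22.96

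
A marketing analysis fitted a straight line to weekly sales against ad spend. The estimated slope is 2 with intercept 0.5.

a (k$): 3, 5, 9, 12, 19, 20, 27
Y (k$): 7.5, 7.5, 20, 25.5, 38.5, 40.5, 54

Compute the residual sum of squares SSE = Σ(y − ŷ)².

SSE = 13.5

a=3: Ŷ = 0.5 + 2·3 = 6.5; e = 7.5 − 6.5 = 1
a=5: Ŷ = 0.5 + 2·5 = 10.5; e = 7.5 − 10.5 = -3
a=9: Ŷ = 0.5 + 2·9 = 18.5; e = 20 − 18.5 = 1.5
a=12: Ŷ = 0.5 + 2·12 = 24.5; e = 25.5 − 24.5 = 1
a=19: Ŷ = 0.5 + 2·19 = 38.5; e = 38.5 − 38.5 = 0
a=20: Ŷ = 0.5 + 2·20 = 40.5; e = 40.5 − 40.5 = 0
a=27: Ŷ = 0.5 + 2·27 = 54.5; e = 54 − 54.5 = -0.5
SSE = 1 + 9 + 2.25 + 1 + 0 + 0 + 0.25 = 13.5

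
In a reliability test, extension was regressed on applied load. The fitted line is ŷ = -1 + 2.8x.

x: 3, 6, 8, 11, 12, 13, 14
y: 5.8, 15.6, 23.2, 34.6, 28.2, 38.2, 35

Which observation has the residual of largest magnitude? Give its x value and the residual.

x=3: ŷ = -1 + 2.8·3 = 7.4; r = 5.8 − 7.4 = -1.6
x=6: ŷ = -1 + 2.8·6 = 15.8; r = 15.6 − 15.8 = -0.2
x=8: ŷ = -1 + 2.8·8 = 21.4; r = 23.2 − 21.4 = 1.8
x=11: ŷ = -1 + 2.8·11 = 29.8; r = 34.6 − 29.8 = 4.8
x=12: ŷ = -1 + 2.8·12 = 32.6; r = 28.2 − 32.6 = -4.4
x=13: ŷ = -1 + 2.8·13 = 35.4; r = 38.2 − 35.4 = 2.8
x=14: ŷ = -1 + 2.8·14 = 38.2; r = 35 − 38.2 = -3.2
Largest |r| is 4.8 at x = 11, residual 4.8.

x = 11, r = 4.8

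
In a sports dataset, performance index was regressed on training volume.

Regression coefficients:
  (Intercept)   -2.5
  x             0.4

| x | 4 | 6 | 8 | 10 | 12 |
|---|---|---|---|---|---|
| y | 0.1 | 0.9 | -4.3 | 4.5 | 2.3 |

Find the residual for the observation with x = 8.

ŷ = -2.5 + 0.4·8 = 0.7
e = -4.3 − 0.7 = -5

e = -5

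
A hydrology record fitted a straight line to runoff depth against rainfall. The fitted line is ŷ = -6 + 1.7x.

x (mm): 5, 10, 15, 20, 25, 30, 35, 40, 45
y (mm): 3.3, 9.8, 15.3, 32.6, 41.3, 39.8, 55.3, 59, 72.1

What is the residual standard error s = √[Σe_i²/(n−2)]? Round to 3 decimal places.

s = 3.887

x=5: ŷ = -6 + 1.7·5 = 2.5; e = 3.3 − 2.5 = 0.8
x=10: ŷ = -6 + 1.7·10 = 11; e = 9.8 − 11 = -1.2
x=15: ŷ = -6 + 1.7·15 = 19.5; e = 15.3 − 19.5 = -4.2
x=20: ŷ = -6 + 1.7·20 = 28; e = 32.6 − 28 = 4.6
x=25: ŷ = -6 + 1.7·25 = 36.5; e = 41.3 − 36.5 = 4.8
x=30: ŷ = -6 + 1.7·30 = 45; e = 39.8 − 45 = -5.2
x=35: ŷ = -6 + 1.7·35 = 53.5; e = 55.3 − 53.5 = 1.8
x=40: ŷ = -6 + 1.7·40 = 62; e = 59 − 62 = -3
x=45: ŷ = -6 + 1.7·45 = 70.5; e = 72.1 − 70.5 = 1.6
SSE = 0.64 + 1.44 + 17.64 + 21.16 + 23.04 + 27.04 + 3.24 + 9 + 2.56 = 105.76
s = √(105.76/7) = √15.1086 ≈ 3.887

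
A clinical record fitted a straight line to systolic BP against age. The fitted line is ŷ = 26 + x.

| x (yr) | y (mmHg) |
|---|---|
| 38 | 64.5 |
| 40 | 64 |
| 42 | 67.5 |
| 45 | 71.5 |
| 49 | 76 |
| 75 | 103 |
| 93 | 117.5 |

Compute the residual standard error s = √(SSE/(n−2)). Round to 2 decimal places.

s = 1.55

x=38: ŷ = 26 + 38 = 64; r = 64.5 − 64 = 0.5
x=40: ŷ = 26 + 40 = 66; r = 64 − 66 = -2
x=42: ŷ = 26 + 42 = 68; r = 67.5 − 68 = -0.5
x=45: ŷ = 26 + 45 = 71; r = 71.5 − 71 = 0.5
x=49: ŷ = 26 + 49 = 75; r = 76 − 75 = 1
x=75: ŷ = 26 + 75 = 101; r = 103 − 101 = 2
x=93: ŷ = 26 + 93 = 119; r = 117.5 − 119 = -1.5
SSE = 0.25 + 4 + 0.25 + 0.25 + 1 + 4 + 2.25 = 12
s = √(12/5) = √2.4 ≈ 1.55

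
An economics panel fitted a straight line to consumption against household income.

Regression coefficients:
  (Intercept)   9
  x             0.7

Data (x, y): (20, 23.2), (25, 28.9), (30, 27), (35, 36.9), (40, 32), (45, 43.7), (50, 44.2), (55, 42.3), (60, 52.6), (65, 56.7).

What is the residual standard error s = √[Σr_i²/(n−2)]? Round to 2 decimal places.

s = 3.47

x=20: ŷ = 9 + 0.7·20 = 23; r = 23.2 − 23 = 0.2
x=25: ŷ = 9 + 0.7·25 = 26.5; r = 28.9 − 26.5 = 2.4
x=30: ŷ = 9 + 0.7·30 = 30; r = 27 − 30 = -3
x=35: ŷ = 9 + 0.7·35 = 33.5; r = 36.9 − 33.5 = 3.4
x=40: ŷ = 9 + 0.7·40 = 37; r = 32 − 37 = -5
x=45: ŷ = 9 + 0.7·45 = 40.5; r = 43.7 − 40.5 = 3.2
x=50: ŷ = 9 + 0.7·50 = 44; r = 44.2 − 44 = 0.2
x=55: ŷ = 9 + 0.7·55 = 47.5; r = 42.3 − 47.5 = -5.2
x=60: ŷ = 9 + 0.7·60 = 51; r = 52.6 − 51 = 1.6
x=65: ŷ = 9 + 0.7·65 = 54.5; r = 56.7 − 54.5 = 2.2
SSE = 0.04 + 5.76 + 9 + 11.56 + 25 + 10.24 + 0.04 + 27.04 + 2.56 + 4.84 = 96.08
s = √(96.08/8) = √12.01 ≈ 3.47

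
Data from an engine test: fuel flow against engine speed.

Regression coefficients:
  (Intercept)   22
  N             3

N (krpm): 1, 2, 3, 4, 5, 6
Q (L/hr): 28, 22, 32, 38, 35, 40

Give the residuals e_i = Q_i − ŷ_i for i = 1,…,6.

3, -6, 1, 4, -2, 0

N=1: ŷ = 22 + 3·1 = 25; e = 28 − 25 = 3
N=2: ŷ = 22 + 3·2 = 28; e = 22 − 28 = -6
N=3: ŷ = 22 + 3·3 = 31; e = 32 − 31 = 1
N=4: ŷ = 22 + 3·4 = 34; e = 38 − 34 = 4
N=5: ŷ = 22 + 3·5 = 37; e = 35 − 37 = -2
N=6: ŷ = 22 + 3·6 = 40; e = 40 − 40 = 0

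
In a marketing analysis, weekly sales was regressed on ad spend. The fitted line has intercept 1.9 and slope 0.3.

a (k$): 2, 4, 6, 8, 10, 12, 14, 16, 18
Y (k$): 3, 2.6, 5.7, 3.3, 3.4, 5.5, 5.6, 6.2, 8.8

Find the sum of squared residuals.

a=2: ŷ = 1.9 + 0.3·2 = 2.5; r = 3 − 2.5 = 0.5
a=4: ŷ = 1.9 + 0.3·4 = 3.1; r = 2.6 − 3.1 = -0.5
a=6: ŷ = 1.9 + 0.3·6 = 3.7; r = 5.7 − 3.7 = 2
a=8: ŷ = 1.9 + 0.3·8 = 4.3; r = 3.3 − 4.3 = -1
a=10: ŷ = 1.9 + 0.3·10 = 4.9; r = 3.4 − 4.9 = -1.5
a=12: ŷ = 1.9 + 0.3·12 = 5.5; r = 5.5 − 5.5 = 0
a=14: ŷ = 1.9 + 0.3·14 = 6.1; r = 5.6 − 6.1 = -0.5
a=16: ŷ = 1.9 + 0.3·16 = 6.7; r = 6.2 − 6.7 = -0.5
a=18: ŷ = 1.9 + 0.3·18 = 7.3; r = 8.8 − 7.3 = 1.5
SSE = 0.25 + 0.25 + 4 + 1 + 2.25 + 0 + 0.25 + 0.25 + 2.25 = 10.5

SSE = 10.5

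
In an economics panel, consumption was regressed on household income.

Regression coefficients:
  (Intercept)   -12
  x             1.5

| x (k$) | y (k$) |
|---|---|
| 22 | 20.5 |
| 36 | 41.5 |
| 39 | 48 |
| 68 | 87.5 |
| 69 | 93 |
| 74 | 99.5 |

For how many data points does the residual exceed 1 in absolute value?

x=22: ŷ = -12 + 1.5·22 = 21; r = 20.5 − 21 = -0.5
x=36: ŷ = -12 + 1.5·36 = 42; r = 41.5 − 42 = -0.5
x=39: ŷ = -12 + 1.5·39 = 46.5; r = 48 − 46.5 = 1.5
x=68: ŷ = -12 + 1.5·68 = 90; r = 87.5 − 90 = -2.5
x=69: ŷ = -12 + 1.5·69 = 91.5; r = 93 − 91.5 = 1.5
x=74: ŷ = -12 + 1.5·74 = 99; r = 99.5 − 99 = 0.5
|r| > 1: x=39 (|r|=1.5), x=68 (|r|=2.5), x=69 (|r|=1.5) → 3

3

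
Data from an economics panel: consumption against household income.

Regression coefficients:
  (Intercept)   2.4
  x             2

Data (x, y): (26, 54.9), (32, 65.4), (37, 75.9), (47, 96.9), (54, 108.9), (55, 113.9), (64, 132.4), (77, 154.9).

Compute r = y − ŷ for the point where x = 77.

ŷ = 2.4 + 2·77 = 156.4
r = 154.9 − 156.4 = -1.5

r = -1.5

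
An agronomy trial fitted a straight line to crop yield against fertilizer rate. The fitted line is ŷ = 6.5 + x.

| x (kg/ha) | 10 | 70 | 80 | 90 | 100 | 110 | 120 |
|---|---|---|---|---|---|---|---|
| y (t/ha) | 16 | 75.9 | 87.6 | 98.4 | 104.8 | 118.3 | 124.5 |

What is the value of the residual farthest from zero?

x=10: ŷ = 6.5 + 10 = 16.5; e = 16 − 16.5 = -0.5
x=70: ŷ = 6.5 + 70 = 76.5; e = 75.9 − 76.5 = -0.6
x=80: ŷ = 6.5 + 80 = 86.5; e = 87.6 − 86.5 = 1.1
x=90: ŷ = 6.5 + 90 = 96.5; e = 98.4 − 96.5 = 1.9
x=100: ŷ = 6.5 + 100 = 106.5; e = 104.8 − 106.5 = -1.7
x=110: ŷ = 6.5 + 110 = 116.5; e = 118.3 − 116.5 = 1.8
x=120: ŷ = 6.5 + 120 = 126.5; e = 124.5 − 126.5 = -2
Largest |e| is 2 at x = 120, residual -2.

e = -2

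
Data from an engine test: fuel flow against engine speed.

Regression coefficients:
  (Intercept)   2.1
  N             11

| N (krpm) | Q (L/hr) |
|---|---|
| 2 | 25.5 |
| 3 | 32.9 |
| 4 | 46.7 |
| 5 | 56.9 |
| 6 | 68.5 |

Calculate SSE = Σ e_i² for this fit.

N=2: ŷ = 2.1 + 11·2 = 24.1; e = 25.5 − 24.1 = 1.4
N=3: ŷ = 2.1 + 11·3 = 35.1; e = 32.9 − 35.1 = -2.2
N=4: ŷ = 2.1 + 11·4 = 46.1; e = 46.7 − 46.1 = 0.6
N=5: ŷ = 2.1 + 11·5 = 57.1; e = 56.9 − 57.1 = -0.2
N=6: ŷ = 2.1 + 11·6 = 68.1; e = 68.5 − 68.1 = 0.4
SSE = 1.96 + 4.84 + 0.36 + 0.04 + 0.16 = 7.36

SSE = 7.36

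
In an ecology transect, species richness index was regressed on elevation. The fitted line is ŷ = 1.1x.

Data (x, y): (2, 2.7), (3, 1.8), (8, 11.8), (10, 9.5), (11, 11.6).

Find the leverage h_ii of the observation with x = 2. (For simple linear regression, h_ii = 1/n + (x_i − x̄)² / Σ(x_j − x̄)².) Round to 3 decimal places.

h = 0.545

x̄ = (2 + 3 + 8 + 10 + 11)/5 = 6.8
Σ(x − x̄)² = 23.04 + 14.44 + 1.44 + 10.24 + 17.64 = 66.8
h = 1/5 + (-4.8)²/66.8 = 0.2 + 0.34491 = 0.545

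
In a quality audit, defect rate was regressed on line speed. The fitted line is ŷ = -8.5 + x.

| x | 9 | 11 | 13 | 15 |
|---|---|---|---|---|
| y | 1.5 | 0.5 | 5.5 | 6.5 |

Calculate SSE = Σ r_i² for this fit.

SSE = 6

x=9: ŷ = -8.5 + 9 = 0.5; r = 1.5 − 0.5 = 1
x=11: ŷ = -8.5 + 11 = 2.5; r = 0.5 − 2.5 = -2
x=13: ŷ = -8.5 + 13 = 4.5; r = 5.5 − 4.5 = 1
x=15: ŷ = -8.5 + 15 = 6.5; r = 6.5 − 6.5 = 0
SSE = 1 + 4 + 1 + 0 = 6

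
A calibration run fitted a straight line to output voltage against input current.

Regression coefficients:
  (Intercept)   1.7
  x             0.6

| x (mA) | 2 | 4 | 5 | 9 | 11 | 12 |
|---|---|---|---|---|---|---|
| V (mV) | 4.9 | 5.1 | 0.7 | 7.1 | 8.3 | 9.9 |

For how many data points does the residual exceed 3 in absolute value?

1

x=2: ŷ = 1.7 + 0.6·2 = 2.9; r = 4.9 − 2.9 = 2
x=4: ŷ = 1.7 + 0.6·4 = 4.1; r = 5.1 − 4.1 = 1
x=5: ŷ = 1.7 + 0.6·5 = 4.7; r = 0.7 − 4.7 = -4
x=9: ŷ = 1.7 + 0.6·9 = 7.1; r = 7.1 − 7.1 = 0
x=11: ŷ = 1.7 + 0.6·11 = 8.3; r = 8.3 − 8.3 = 0
x=12: ŷ = 1.7 + 0.6·12 = 8.9; r = 9.9 − 8.9 = 1
|r| > 3: x=5 (|r|=4) → 1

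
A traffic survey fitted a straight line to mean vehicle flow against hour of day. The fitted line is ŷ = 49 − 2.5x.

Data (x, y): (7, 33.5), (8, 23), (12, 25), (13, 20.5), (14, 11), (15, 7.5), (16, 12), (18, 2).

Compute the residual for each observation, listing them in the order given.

2, -6, 6, 4, -3, -4, 3, -2

x=7: ŷ = 49 − 2.5·7 = 31.5; e = 33.5 − 31.5 = 2
x=8: ŷ = 49 − 2.5·8 = 29; e = 23 − 29 = -6
x=12: ŷ = 49 − 2.5·12 = 19; e = 25 − 19 = 6
x=13: ŷ = 49 − 2.5·13 = 16.5; e = 20.5 − 16.5 = 4
x=14: ŷ = 49 − 2.5·14 = 14; e = 11 − 14 = -3
x=15: ŷ = 49 − 2.5·15 = 11.5; e = 7.5 − 11.5 = -4
x=16: ŷ = 49 − 2.5·16 = 9; e = 12 − 9 = 3
x=18: ŷ = 49 − 2.5·18 = 4; e = 2 − 4 = -2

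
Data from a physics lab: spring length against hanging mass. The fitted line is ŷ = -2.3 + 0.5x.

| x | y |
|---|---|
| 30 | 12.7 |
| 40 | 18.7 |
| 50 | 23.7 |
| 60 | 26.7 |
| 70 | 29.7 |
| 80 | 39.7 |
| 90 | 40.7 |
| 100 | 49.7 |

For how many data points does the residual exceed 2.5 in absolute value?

x=30: ŷ = -2.3 + 0.5·30 = 12.7; r = 12.7 − 12.7 = 0
x=40: ŷ = -2.3 + 0.5·40 = 17.7; r = 18.7 − 17.7 = 1
x=50: ŷ = -2.3 + 0.5·50 = 22.7; r = 23.7 − 22.7 = 1
x=60: ŷ = -2.3 + 0.5·60 = 27.7; r = 26.7 − 27.7 = -1
x=70: ŷ = -2.3 + 0.5·70 = 32.7; r = 29.7 − 32.7 = -3
x=80: ŷ = -2.3 + 0.5·80 = 37.7; r = 39.7 − 37.7 = 2
x=90: ŷ = -2.3 + 0.5·90 = 42.7; r = 40.7 − 42.7 = -2
x=100: ŷ = -2.3 + 0.5·100 = 47.7; r = 49.7 − 47.7 = 2
|r| > 2.5: x=70 (|r|=3) → 1

1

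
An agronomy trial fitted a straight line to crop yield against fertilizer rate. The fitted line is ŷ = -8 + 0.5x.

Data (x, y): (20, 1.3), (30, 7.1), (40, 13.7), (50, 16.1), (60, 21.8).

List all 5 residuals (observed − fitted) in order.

-0.7, 0.1, 1.7, -0.9, -0.2

x=20: ŷ = -8 + 0.5·20 = 2; e = 1.3 − 2 = -0.7
x=30: ŷ = -8 + 0.5·30 = 7; e = 7.1 − 7 = 0.1
x=40: ŷ = -8 + 0.5·40 = 12; e = 13.7 − 12 = 1.7
x=50: ŷ = -8 + 0.5·50 = 17; e = 16.1 − 17 = -0.9
x=60: ŷ = -8 + 0.5·60 = 22; e = 21.8 − 22 = -0.2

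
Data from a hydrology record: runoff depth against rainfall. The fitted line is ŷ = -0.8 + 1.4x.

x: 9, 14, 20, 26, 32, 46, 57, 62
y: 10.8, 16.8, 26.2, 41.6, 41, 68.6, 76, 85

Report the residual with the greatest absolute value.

x=9: ŷ = -0.8 + 1.4·9 = 11.8; e = 10.8 − 11.8 = -1
x=14: ŷ = -0.8 + 1.4·14 = 18.8; e = 16.8 − 18.8 = -2
x=20: ŷ = -0.8 + 1.4·20 = 27.2; e = 26.2 − 27.2 = -1
x=26: ŷ = -0.8 + 1.4·26 = 35.6; e = 41.6 − 35.6 = 6
x=32: ŷ = -0.8 + 1.4·32 = 44; e = 41 − 44 = -3
x=46: ŷ = -0.8 + 1.4·46 = 63.6; e = 68.6 − 63.6 = 5
x=57: ŷ = -0.8 + 1.4·57 = 79; e = 76 − 79 = -3
x=62: ŷ = -0.8 + 1.4·62 = 86; e = 85 − 86 = -1
Largest |e| is 6 at x = 26, residual 6.

e = 6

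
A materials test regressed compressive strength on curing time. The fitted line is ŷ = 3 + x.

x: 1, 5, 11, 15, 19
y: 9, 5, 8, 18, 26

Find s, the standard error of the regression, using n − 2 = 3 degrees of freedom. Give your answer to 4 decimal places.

s = 5.3541

x=1: ŷ = 3 + 1 = 4; e = 9 − 4 = 5
x=5: ŷ = 3 + 5 = 8; e = 5 − 8 = -3
x=11: ŷ = 3 + 11 = 14; e = 8 − 14 = -6
x=15: ŷ = 3 + 15 = 18; e = 18 − 18 = 0
x=19: ŷ = 3 + 19 = 22; e = 26 − 22 = 4
SSE = 25 + 9 + 36 + 0 + 16 = 86
s = √(86/3) = √28.6667 ≈ 5.3541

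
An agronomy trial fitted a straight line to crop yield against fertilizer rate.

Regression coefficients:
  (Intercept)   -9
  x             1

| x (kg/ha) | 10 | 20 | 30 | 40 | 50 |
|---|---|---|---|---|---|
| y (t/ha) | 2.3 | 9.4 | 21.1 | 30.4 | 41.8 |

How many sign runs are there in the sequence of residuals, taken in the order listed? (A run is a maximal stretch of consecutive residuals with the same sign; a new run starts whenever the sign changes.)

x=10: ŷ = -9 + 10 = 1; r = 2.3 − 1 = 1.3
x=20: ŷ = -9 + 20 = 11; r = 9.4 − 11 = -1.6
x=30: ŷ = -9 + 30 = 21; r = 21.1 − 21 = 0.1
x=40: ŷ = -9 + 40 = 31; r = 30.4 − 31 = -0.6
x=50: ŷ = -9 + 50 = 41; r = 41.8 − 41 = 0.8
Signs: + − + − +
Runs: +×1, −×1, +×1, −×1, +×1 → 5

5 runs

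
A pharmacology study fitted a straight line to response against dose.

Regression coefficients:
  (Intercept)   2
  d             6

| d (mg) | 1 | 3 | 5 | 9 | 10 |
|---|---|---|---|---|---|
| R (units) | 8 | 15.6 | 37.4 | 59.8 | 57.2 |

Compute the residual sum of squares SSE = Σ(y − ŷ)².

d=1: ŷ = 2 + 6·1 = 8; e = 8 − 8 = 0
d=3: ŷ = 2 + 6·3 = 20; e = 15.6 − 20 = -4.4
d=5: ŷ = 2 + 6·5 = 32; e = 37.4 − 32 = 5.4
d=9: ŷ = 2 + 6·9 = 56; e = 59.8 − 56 = 3.8
d=10: ŷ = 2 + 6·10 = 62; e = 57.2 − 62 = -4.8
SSE = 0 + 19.36 + 29.16 + 14.44 + 23.04 = 86

SSE = 86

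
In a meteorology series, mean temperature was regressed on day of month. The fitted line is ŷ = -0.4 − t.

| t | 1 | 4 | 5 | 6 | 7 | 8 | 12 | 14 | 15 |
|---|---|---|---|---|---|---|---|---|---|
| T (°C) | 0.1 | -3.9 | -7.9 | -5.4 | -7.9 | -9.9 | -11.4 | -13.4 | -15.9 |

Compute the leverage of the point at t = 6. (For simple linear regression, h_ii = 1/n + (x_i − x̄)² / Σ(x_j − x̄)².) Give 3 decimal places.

h = 0.133

t̄ = (1 + 4 + 5 + 6 + 7 + 8 + 12 + 14 + 15)/9 = 8
Σ(t − t̄)² = 49 + 16 + 9 + 4 + 1 + 0 + 16 + 36 + 49 = 180
h = 1/9 + (-2)²/180 = 0.111111 + 0.0222222 = 0.133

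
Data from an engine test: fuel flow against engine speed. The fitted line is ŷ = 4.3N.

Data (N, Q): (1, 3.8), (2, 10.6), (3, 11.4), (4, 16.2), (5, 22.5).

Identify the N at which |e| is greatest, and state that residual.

N = 2, e = 2

N=1: ŷ = 4.3·1 = 4.3; e = 3.8 − 4.3 = -0.5
N=2: ŷ = 4.3·2 = 8.6; e = 10.6 − 8.6 = 2
N=3: ŷ = 4.3·3 = 12.9; e = 11.4 − 12.9 = -1.5
N=4: ŷ = 4.3·4 = 17.2; e = 16.2 − 17.2 = -1
N=5: ŷ = 4.3·5 = 21.5; e = 22.5 − 21.5 = 1
Largest |e| is 2 at N = 2, residual 2.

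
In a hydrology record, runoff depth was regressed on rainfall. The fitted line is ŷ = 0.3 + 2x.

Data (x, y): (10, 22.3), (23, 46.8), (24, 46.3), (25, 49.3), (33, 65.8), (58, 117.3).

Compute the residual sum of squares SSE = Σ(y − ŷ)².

SSE = 10.5

x=10: ŷ = 0.3 + 2·10 = 20.3; r = 22.3 − 20.3 = 2
x=23: ŷ = 0.3 + 2·23 = 46.3; r = 46.8 − 46.3 = 0.5
x=24: ŷ = 0.3 + 2·24 = 48.3; r = 46.3 − 48.3 = -2
x=25: ŷ = 0.3 + 2·25 = 50.3; r = 49.3 − 50.3 = -1
x=33: ŷ = 0.3 + 2·33 = 66.3; r = 65.8 − 66.3 = -0.5
x=58: ŷ = 0.3 + 2·58 = 116.3; r = 117.3 − 116.3 = 1
SSE = 4 + 0.25 + 4 + 1 + 0.25 + 1 = 10.5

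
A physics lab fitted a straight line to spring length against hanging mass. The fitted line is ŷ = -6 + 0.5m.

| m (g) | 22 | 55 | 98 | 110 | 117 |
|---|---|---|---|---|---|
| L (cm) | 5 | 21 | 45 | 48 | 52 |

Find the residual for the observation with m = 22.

r = 0

ŷ = -6 + 0.5·22 = 5
r = 5 − 5 = 0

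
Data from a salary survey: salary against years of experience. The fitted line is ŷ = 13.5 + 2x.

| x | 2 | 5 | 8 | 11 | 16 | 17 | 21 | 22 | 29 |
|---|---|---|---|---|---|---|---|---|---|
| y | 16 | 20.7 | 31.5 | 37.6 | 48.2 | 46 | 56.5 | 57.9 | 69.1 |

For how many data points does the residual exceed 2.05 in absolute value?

x=2: ŷ = 13.5 + 2·2 = 17.5; r = 16 − 17.5 = -1.5
x=5: ŷ = 13.5 + 2·5 = 23.5; r = 20.7 − 23.5 = -2.8
x=8: ŷ = 13.5 + 2·8 = 29.5; r = 31.5 − 29.5 = 2
x=11: ŷ = 13.5 + 2·11 = 35.5; r = 37.6 − 35.5 = 2.1
x=16: ŷ = 13.5 + 2·16 = 45.5; r = 48.2 − 45.5 = 2.7
x=17: ŷ = 13.5 + 2·17 = 47.5; r = 46 − 47.5 = -1.5
x=21: ŷ = 13.5 + 2·21 = 55.5; r = 56.5 − 55.5 = 1
x=22: ŷ = 13.5 + 2·22 = 57.5; r = 57.9 − 57.5 = 0.4
x=29: ŷ = 13.5 + 2·29 = 71.5; r = 69.1 − 71.5 = -2.4
|r| > 2.05: x=5 (|r|=2.8), x=11 (|r|=2.1), x=16 (|r|=2.7), x=29 (|r|=2.4) → 4

4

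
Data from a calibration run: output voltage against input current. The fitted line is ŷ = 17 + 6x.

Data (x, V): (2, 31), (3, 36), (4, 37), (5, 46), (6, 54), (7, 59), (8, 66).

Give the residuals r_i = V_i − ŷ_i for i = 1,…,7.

x=2: ŷ = 17 + 6·2 = 29; r = 31 − 29 = 2
x=3: ŷ = 17 + 6·3 = 35; r = 36 − 35 = 1
x=4: ŷ = 17 + 6·4 = 41; r = 37 − 41 = -4
x=5: ŷ = 17 + 6·5 = 47; r = 46 − 47 = -1
x=6: ŷ = 17 + 6·6 = 53; r = 54 − 53 = 1
x=7: ŷ = 17 + 6·7 = 59; r = 59 − 59 = 0
x=8: ŷ = 17 + 6·8 = 65; r = 66 − 65 = 1

2, 1, -4, -1, 1, 0, 1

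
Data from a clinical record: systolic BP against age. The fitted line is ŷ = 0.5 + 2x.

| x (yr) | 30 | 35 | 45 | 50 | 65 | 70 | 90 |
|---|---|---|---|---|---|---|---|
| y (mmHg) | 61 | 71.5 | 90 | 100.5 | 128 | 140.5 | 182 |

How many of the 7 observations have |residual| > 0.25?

5

x=30: ŷ = 0.5 + 2·30 = 60.5; e = 61 − 60.5 = 0.5
x=35: ŷ = 0.5 + 2·35 = 70.5; e = 71.5 − 70.5 = 1
x=45: ŷ = 0.5 + 2·45 = 90.5; e = 90 − 90.5 = -0.5
x=50: ŷ = 0.5 + 2·50 = 100.5; e = 100.5 − 100.5 = 0
x=65: ŷ = 0.5 + 2·65 = 130.5; e = 128 − 130.5 = -2.5
x=70: ŷ = 0.5 + 2·70 = 140.5; e = 140.5 − 140.5 = 0
x=90: ŷ = 0.5 + 2·90 = 180.5; e = 182 − 180.5 = 1.5
|e| > 0.25: x=30 (|e|=0.5), x=35 (|e|=1), x=45 (|e|=0.5), x=65 (|e|=2.5), x=90 (|e|=1.5) → 5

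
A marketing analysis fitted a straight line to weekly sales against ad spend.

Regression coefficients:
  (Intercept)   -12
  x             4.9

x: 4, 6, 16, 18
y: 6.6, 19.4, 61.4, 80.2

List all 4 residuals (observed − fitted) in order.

-1, 2, -5, 4

x=4: ŷ = -12 + 4.9·4 = 7.6; r = 6.6 − 7.6 = -1
x=6: ŷ = -12 + 4.9·6 = 17.4; r = 19.4 − 17.4 = 2
x=16: ŷ = -12 + 4.9·16 = 66.4; r = 61.4 − 66.4 = -5
x=18: ŷ = -12 + 4.9·18 = 76.2; r = 80.2 − 76.2 = 4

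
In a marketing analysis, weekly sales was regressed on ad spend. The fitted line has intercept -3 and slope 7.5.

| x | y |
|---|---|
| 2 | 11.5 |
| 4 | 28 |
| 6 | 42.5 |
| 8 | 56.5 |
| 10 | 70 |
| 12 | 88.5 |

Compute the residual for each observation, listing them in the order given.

x=2: ŷ = -3 + 7.5·2 = 12; e = 11.5 − 12 = -0.5
x=4: ŷ = -3 + 7.5·4 = 27; e = 28 − 27 = 1
x=6: ŷ = -3 + 7.5·6 = 42; e = 42.5 − 42 = 0.5
x=8: ŷ = -3 + 7.5·8 = 57; e = 56.5 − 57 = -0.5
x=10: ŷ = -3 + 7.5·10 = 72; e = 70 − 72 = -2
x=12: ŷ = -3 + 7.5·12 = 87; e = 88.5 − 87 = 1.5

-0.5, 1, 0.5, -0.5, -2, 1.5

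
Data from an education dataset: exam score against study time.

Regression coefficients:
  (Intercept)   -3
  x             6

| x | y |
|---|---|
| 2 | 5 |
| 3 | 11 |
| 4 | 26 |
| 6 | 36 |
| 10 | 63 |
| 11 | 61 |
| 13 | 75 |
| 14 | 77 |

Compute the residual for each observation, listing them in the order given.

x=2: ŷ = -3 + 6·2 = 9; r = 5 − 9 = -4
x=3: ŷ = -3 + 6·3 = 15; r = 11 − 15 = -4
x=4: ŷ = -3 + 6·4 = 21; r = 26 − 21 = 5
x=6: ŷ = -3 + 6·6 = 33; r = 36 − 33 = 3
x=10: ŷ = -3 + 6·10 = 57; r = 63 − 57 = 6
x=11: ŷ = -3 + 6·11 = 63; r = 61 − 63 = -2
x=13: ŷ = -3 + 6·13 = 75; r = 75 − 75 = 0
x=14: ŷ = -3 + 6·14 = 81; r = 77 − 81 = -4

-4, -4, 5, 3, 6, -2, 0, -4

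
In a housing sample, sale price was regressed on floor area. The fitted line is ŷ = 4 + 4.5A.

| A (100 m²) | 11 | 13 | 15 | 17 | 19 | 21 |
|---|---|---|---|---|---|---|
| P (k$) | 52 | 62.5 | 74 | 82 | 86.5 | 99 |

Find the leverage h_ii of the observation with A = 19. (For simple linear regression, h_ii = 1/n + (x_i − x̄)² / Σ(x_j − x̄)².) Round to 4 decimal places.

Ā = (11 + 13 + 15 + 17 + 19 + 21)/6 = 16
Σ(A − Ā)² = 25 + 9 + 1 + 1 + 9 + 25 = 70
h = 1/6 + (3)²/70 = 0.166667 + 0.128571 = 0.2952

h = 0.2952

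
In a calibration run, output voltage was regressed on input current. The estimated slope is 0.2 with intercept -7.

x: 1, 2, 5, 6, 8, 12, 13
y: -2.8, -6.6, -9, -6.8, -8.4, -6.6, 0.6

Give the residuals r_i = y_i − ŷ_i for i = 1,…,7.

4, 0, -3, -1, -3, -2, 5

x=1: ŷ = -7 + 0.2·1 = -6.8; r = -2.8 − (-6.8) = 4
x=2: ŷ = -7 + 0.2·2 = -6.6; r = -6.6 − (-6.6) = 0
x=5: ŷ = -7 + 0.2·5 = -6; r = -9 − (-6) = -3
x=6: ŷ = -7 + 0.2·6 = -5.8; r = -6.8 − (-5.8) = -1
x=8: ŷ = -7 + 0.2·8 = -5.4; r = -8.4 − (-5.4) = -3
x=12: ŷ = -7 + 0.2·12 = -4.6; r = -6.6 − (-4.6) = -2
x=13: ŷ = -7 + 0.2·13 = -4.4; r = 0.6 − (-4.4) = 5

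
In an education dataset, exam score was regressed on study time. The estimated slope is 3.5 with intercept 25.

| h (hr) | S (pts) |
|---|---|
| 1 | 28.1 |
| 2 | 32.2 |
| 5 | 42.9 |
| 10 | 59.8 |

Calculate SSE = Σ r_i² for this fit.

h=1: ŷ = 25 + 3.5·1 = 28.5; r = 28.1 − 28.5 = -0.4
h=2: ŷ = 25 + 3.5·2 = 32; r = 32.2 − 32 = 0.2
h=5: ŷ = 25 + 3.5·5 = 42.5; r = 42.9 − 42.5 = 0.4
h=10: ŷ = 25 + 3.5·10 = 60; r = 59.8 − 60 = -0.2
SSE = 0.16 + 0.04 + 0.16 + 0.04 = 0.4

SSE = 0.4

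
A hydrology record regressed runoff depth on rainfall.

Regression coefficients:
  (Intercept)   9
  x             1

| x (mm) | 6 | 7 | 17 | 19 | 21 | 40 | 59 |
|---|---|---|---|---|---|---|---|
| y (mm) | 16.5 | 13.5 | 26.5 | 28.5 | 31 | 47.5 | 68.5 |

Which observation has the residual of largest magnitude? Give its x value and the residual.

x=6: ŷ = 9 + 6 = 15; r = 16.5 − 15 = 1.5
x=7: ŷ = 9 + 7 = 16; r = 13.5 − 16 = -2.5
x=17: ŷ = 9 + 17 = 26; r = 26.5 − 26 = 0.5
x=19: ŷ = 9 + 19 = 28; r = 28.5 − 28 = 0.5
x=21: ŷ = 9 + 21 = 30; r = 31 − 30 = 1
x=40: ŷ = 9 + 40 = 49; r = 47.5 − 49 = -1.5
x=59: ŷ = 9 + 59 = 68; r = 68.5 − 68 = 0.5
Largest |r| is 2.5 at x = 7, residual -2.5.

x = 7, r = -2.5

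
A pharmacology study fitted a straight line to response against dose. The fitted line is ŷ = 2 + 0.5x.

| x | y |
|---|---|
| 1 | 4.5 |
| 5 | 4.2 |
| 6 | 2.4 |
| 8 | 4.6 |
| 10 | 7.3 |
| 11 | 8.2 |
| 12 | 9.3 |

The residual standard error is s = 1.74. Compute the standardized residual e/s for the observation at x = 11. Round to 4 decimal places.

0.4023

ŷ = 2 + 0.5·11 = 7.5
e = 8.2 − 7.5 = 0.7
e/s = 0.7 / 1.74 = 0.4023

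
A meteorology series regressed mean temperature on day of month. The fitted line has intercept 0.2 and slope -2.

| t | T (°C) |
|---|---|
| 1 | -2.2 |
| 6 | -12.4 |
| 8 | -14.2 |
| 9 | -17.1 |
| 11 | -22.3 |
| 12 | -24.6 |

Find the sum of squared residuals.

SSE = 4.46

t=1: ŷ = 0.2 − 2·1 = -1.8; r = -2.2 − (-1.8) = -0.4
t=6: ŷ = 0.2 − 2·6 = -11.8; r = -12.4 − (-11.8) = -0.6
t=8: ŷ = 0.2 − 2·8 = -15.8; r = -14.2 − (-15.8) = 1.6
t=9: ŷ = 0.2 − 2·9 = -17.8; r = -17.1 − (-17.8) = 0.7
t=11: ŷ = 0.2 − 2·11 = -21.8; r = -22.3 − (-21.8) = -0.5
t=12: ŷ = 0.2 − 2·12 = -23.8; r = -24.6 − (-23.8) = -0.8
SSE = 0.16 + 0.36 + 2.56 + 0.49 + 0.25 + 0.64 = 4.46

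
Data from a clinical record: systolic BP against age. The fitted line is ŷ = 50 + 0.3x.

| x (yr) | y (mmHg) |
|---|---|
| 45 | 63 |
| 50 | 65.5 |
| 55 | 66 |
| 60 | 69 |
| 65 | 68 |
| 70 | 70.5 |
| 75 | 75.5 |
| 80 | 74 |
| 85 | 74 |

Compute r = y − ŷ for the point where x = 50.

r = 0.5

ŷ = 50 + 0.3·50 = 65
r = 65.5 − 65 = 0.5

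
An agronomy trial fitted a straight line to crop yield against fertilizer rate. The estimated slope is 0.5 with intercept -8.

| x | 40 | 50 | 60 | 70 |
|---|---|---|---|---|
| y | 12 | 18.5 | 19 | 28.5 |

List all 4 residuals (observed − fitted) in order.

x=40: ŷ = -8 + 0.5·40 = 12; e = 12 − 12 = 0
x=50: ŷ = -8 + 0.5·50 = 17; e = 18.5 − 17 = 1.5
x=60: ŷ = -8 + 0.5·60 = 22; e = 19 − 22 = -3
x=70: ŷ = -8 + 0.5·70 = 27; e = 28.5 − 27 = 1.5

0, 1.5, -3, 1.5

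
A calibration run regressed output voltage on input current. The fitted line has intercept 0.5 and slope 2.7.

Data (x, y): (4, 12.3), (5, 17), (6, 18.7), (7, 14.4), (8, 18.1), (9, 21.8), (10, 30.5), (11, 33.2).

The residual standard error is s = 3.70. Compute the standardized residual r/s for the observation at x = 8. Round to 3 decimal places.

-1.081

ŷ = 0.5 + 2.7·8 = 22.1
r = 18.1 − 22.1 = -4
r/s = -4 / 3.70 = -1.081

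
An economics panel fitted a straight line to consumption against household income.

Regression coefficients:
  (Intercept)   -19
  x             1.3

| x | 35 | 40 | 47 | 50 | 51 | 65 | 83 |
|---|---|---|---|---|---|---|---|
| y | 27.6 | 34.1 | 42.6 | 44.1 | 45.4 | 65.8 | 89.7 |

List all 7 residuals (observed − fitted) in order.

x=35: ŷ = -19 + 1.3·35 = 26.5; r = 27.6 − 26.5 = 1.1
x=40: ŷ = -19 + 1.3·40 = 33; r = 34.1 − 33 = 1.1
x=47: ŷ = -19 + 1.3·47 = 42.1; r = 42.6 − 42.1 = 0.5
x=50: ŷ = -19 + 1.3·50 = 46; r = 44.1 − 46 = -1.9
x=51: ŷ = -19 + 1.3·51 = 47.3; r = 45.4 − 47.3 = -1.9
x=65: ŷ = -19 + 1.3·65 = 65.5; r = 65.8 − 65.5 = 0.3
x=83: ŷ = -19 + 1.3·83 = 88.9; r = 89.7 − 88.9 = 0.8

1.1, 1.1, 0.5, -1.9, -1.9, 0.3, 0.8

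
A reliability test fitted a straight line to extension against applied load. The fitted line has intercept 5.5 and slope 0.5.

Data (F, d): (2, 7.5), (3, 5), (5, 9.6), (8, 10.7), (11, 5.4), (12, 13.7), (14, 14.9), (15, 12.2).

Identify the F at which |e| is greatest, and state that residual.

F=2: d̂ = 5.5 + 0.5·2 = 6.5; e = 7.5 − 6.5 = 1
F=3: d̂ = 5.5 + 0.5·3 = 7; e = 5 − 7 = -2
F=5: d̂ = 5.5 + 0.5·5 = 8; e = 9.6 − 8 = 1.6
F=8: d̂ = 5.5 + 0.5·8 = 9.5; e = 10.7 − 9.5 = 1.2
F=11: d̂ = 5.5 + 0.5·11 = 11; e = 5.4 − 11 = -5.6
F=12: d̂ = 5.5 + 0.5·12 = 11.5; e = 13.7 − 11.5 = 2.2
F=14: d̂ = 5.5 + 0.5·14 = 12.5; e = 14.9 − 12.5 = 2.4
F=15: d̂ = 5.5 + 0.5·15 = 13; e = 12.2 − 13 = -0.8
Largest |e| is 5.6 at F = 11, residual -5.6.

F = 11, e = -5.6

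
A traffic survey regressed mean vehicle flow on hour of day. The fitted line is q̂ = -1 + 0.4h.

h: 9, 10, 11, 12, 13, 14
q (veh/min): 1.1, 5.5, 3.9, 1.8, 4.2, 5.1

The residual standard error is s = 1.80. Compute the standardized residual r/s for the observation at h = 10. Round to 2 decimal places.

q̂ = -1 + 0.4·10 = 3
r = 5.5 − 3 = 2.5
r/s = 2.5 / 1.80 = 1.39

1.39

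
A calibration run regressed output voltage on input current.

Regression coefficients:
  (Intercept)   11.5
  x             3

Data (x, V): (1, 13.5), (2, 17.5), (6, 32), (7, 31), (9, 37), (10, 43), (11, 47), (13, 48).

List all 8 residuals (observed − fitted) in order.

-1, 0, 2.5, -1.5, -1.5, 1.5, 2.5, -2.5

x=1: ŷ = 11.5 + 3·1 = 14.5; e = 13.5 − 14.5 = -1
x=2: ŷ = 11.5 + 3·2 = 17.5; e = 17.5 − 17.5 = 0
x=6: ŷ = 11.5 + 3·6 = 29.5; e = 32 − 29.5 = 2.5
x=7: ŷ = 11.5 + 3·7 = 32.5; e = 31 − 32.5 = -1.5
x=9: ŷ = 11.5 + 3·9 = 38.5; e = 37 − 38.5 = -1.5
x=10: ŷ = 11.5 + 3·10 = 41.5; e = 43 − 41.5 = 1.5
x=11: ŷ = 11.5 + 3·11 = 44.5; e = 47 − 44.5 = 2.5
x=13: ŷ = 11.5 + 3·13 = 50.5; e = 48 − 50.5 = -2.5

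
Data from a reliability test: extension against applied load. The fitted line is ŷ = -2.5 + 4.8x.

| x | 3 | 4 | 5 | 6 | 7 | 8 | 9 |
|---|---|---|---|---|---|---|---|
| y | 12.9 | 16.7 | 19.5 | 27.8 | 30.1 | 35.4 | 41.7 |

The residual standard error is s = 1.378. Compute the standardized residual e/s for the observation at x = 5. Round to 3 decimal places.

ŷ = -2.5 + 4.8·5 = 21.5
e = 19.5 − 21.5 = -2
e/s = -2 / 1.378 = -1.451

-1.451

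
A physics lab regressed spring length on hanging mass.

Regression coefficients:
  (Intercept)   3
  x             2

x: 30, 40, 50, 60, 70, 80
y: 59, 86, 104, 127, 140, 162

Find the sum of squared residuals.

SSE = 52

x=30: ŷ = 3 + 2·30 = 63; r = 59 − 63 = -4
x=40: ŷ = 3 + 2·40 = 83; r = 86 − 83 = 3
x=50: ŷ = 3 + 2·50 = 103; r = 104 − 103 = 1
x=60: ŷ = 3 + 2·60 = 123; r = 127 − 123 = 4
x=70: ŷ = 3 + 2·70 = 143; r = 140 − 143 = -3
x=80: ŷ = 3 + 2·80 = 163; r = 162 − 163 = -1
SSE = 16 + 9 + 1 + 16 + 9 + 1 = 52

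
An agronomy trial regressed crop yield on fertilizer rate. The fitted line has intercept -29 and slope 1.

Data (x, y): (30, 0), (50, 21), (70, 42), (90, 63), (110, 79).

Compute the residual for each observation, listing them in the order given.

-1, 0, 1, 2, -2

x=30: ŷ = -29 + 30 = 1; e = 0 − 1 = -1
x=50: ŷ = -29 + 50 = 21; e = 21 − 21 = 0
x=70: ŷ = -29 + 70 = 41; e = 42 − 41 = 1
x=90: ŷ = -29 + 90 = 61; e = 63 − 61 = 2
x=110: ŷ = -29 + 110 = 81; e = 79 − 81 = -2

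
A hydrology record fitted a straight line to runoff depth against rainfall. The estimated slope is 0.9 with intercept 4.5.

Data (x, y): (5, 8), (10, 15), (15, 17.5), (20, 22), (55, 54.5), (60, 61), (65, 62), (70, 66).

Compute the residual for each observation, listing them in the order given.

-1, 1.5, -0.5, -0.5, 0.5, 2.5, -1, -1.5

x=5: ŷ = 4.5 + 0.9·5 = 9; e = 8 − 9 = -1
x=10: ŷ = 4.5 + 0.9·10 = 13.5; e = 15 − 13.5 = 1.5
x=15: ŷ = 4.5 + 0.9·15 = 18; e = 17.5 − 18 = -0.5
x=20: ŷ = 4.5 + 0.9·20 = 22.5; e = 22 − 22.5 = -0.5
x=55: ŷ = 4.5 + 0.9·55 = 54; e = 54.5 − 54 = 0.5
x=60: ŷ = 4.5 + 0.9·60 = 58.5; e = 61 − 58.5 = 2.5
x=65: ŷ = 4.5 + 0.9·65 = 63; e = 62 − 63 = -1
x=70: ŷ = 4.5 + 0.9·70 = 67.5; e = 66 − 67.5 = -1.5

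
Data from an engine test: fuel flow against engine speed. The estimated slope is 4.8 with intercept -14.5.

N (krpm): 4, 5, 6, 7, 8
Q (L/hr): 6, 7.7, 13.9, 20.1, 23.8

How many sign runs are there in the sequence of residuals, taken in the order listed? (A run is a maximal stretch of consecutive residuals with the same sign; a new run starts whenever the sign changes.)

N=4: Q̂ = -14.5 + 4.8·4 = 4.7; r = 6 − 4.7 = 1.3
N=5: Q̂ = -14.5 + 4.8·5 = 9.5; r = 7.7 − 9.5 = -1.8
N=6: Q̂ = -14.5 + 4.8·6 = 14.3; r = 13.9 − 14.3 = -0.4
N=7: Q̂ = -14.5 + 4.8·7 = 19.1; r = 20.1 − 19.1 = 1
N=8: Q̂ = -14.5 + 4.8·8 = 23.9; r = 23.8 − 23.9 = -0.1
Signs: + − − + −
Runs: +×1, −×2, +×1, −×1 → 4

4 runs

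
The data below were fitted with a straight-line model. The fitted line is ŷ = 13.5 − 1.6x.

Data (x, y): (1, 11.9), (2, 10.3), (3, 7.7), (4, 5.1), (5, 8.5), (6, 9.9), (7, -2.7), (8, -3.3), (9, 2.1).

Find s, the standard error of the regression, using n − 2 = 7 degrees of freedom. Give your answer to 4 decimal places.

x=1: ŷ = 13.5 − 1.6·1 = 11.9; r = 11.9 − 11.9 = 0
x=2: ŷ = 13.5 − 1.6·2 = 10.3; r = 10.3 − 10.3 = 0
x=3: ŷ = 13.5 − 1.6·3 = 8.7; r = 7.7 − 8.7 = -1
x=4: ŷ = 13.5 − 1.6·4 = 7.1; r = 5.1 − 7.1 = -2
x=5: ŷ = 13.5 − 1.6·5 = 5.5; r = 8.5 − 5.5 = 3
x=6: ŷ = 13.5 − 1.6·6 = 3.9; r = 9.9 − 3.9 = 6
x=7: ŷ = 13.5 − 1.6·7 = 2.3; r = -2.7 − 2.3 = -5
x=8: ŷ = 13.5 − 1.6·8 = 0.7; r = -3.3 − 0.7 = -4
x=9: ŷ = 13.5 − 1.6·9 = -0.9; r = 2.1 − (-0.9) = 3
SSE = 0 + 0 + 1 + 4 + 9 + 36 + 25 + 16 + 9 = 100
s = √(100/7) = √14.2857 ≈ 3.7796

s = 3.7796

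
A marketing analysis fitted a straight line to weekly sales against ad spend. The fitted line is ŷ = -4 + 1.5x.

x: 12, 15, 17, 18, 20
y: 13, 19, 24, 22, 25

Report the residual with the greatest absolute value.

r = 2.5

x=12: ŷ = -4 + 1.5·12 = 14; r = 13 − 14 = -1
x=15: ŷ = -4 + 1.5·15 = 18.5; r = 19 − 18.5 = 0.5
x=17: ŷ = -4 + 1.5·17 = 21.5; r = 24 − 21.5 = 2.5
x=18: ŷ = -4 + 1.5·18 = 23; r = 22 − 23 = -1
x=20: ŷ = -4 + 1.5·20 = 26; r = 25 − 26 = -1
Largest |r| is 2.5 at x = 17, residual 2.5.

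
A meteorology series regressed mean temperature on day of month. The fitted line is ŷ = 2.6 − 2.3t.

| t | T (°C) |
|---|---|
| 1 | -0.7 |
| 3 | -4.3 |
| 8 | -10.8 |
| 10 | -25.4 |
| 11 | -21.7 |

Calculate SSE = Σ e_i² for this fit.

t=1: ŷ = 2.6 − 2.3·1 = 0.3; e = -0.7 − 0.3 = -1
t=3: ŷ = 2.6 − 2.3·3 = -4.3; e = -4.3 − (-4.3) = 0
t=8: ŷ = 2.6 − 2.3·8 = -15.8; e = -10.8 − (-15.8) = 5
t=10: ŷ = 2.6 − 2.3·10 = -20.4; e = -25.4 − (-20.4) = -5
t=11: ŷ = 2.6 − 2.3·11 = -22.7; e = -21.7 − (-22.7) = 1
SSE = 1 + 0 + 25 + 25 + 1 = 52

SSE = 52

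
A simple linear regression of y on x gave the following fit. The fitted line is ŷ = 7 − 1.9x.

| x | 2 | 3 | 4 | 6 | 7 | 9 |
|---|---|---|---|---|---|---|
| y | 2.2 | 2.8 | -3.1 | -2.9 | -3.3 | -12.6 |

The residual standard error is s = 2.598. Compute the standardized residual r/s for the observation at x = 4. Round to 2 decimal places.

-0.96

ŷ = 7 − 1.9·4 = -0.6
r = -3.1 − (-0.6) = -2.5
r/s = -2.5 / 2.598 = -0.96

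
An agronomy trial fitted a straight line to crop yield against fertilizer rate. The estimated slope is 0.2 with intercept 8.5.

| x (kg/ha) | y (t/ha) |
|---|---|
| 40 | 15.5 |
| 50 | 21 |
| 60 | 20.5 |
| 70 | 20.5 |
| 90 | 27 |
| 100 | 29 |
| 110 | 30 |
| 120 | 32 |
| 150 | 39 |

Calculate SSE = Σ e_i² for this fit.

x=40: ŷ = 8.5 + 0.2·40 = 16.5; e = 15.5 − 16.5 = -1
x=50: ŷ = 8.5 + 0.2·50 = 18.5; e = 21 − 18.5 = 2.5
x=60: ŷ = 8.5 + 0.2·60 = 20.5; e = 20.5 − 20.5 = 0
x=70: ŷ = 8.5 + 0.2·70 = 22.5; e = 20.5 − 22.5 = -2
x=90: ŷ = 8.5 + 0.2·90 = 26.5; e = 27 − 26.5 = 0.5
x=100: ŷ = 8.5 + 0.2·100 = 28.5; e = 29 − 28.5 = 0.5
x=110: ŷ = 8.5 + 0.2·110 = 30.5; e = 30 − 30.5 = -0.5
x=120: ŷ = 8.5 + 0.2·120 = 32.5; e = 32 − 32.5 = -0.5
x=150: ŷ = 8.5 + 0.2·150 = 38.5; e = 39 − 38.5 = 0.5
SSE = 1 + 6.25 + 0 + 4 + 0.25 + 0.25 + 0.25 + 0.25 + 0.25 = 12.5

SSE = 12.5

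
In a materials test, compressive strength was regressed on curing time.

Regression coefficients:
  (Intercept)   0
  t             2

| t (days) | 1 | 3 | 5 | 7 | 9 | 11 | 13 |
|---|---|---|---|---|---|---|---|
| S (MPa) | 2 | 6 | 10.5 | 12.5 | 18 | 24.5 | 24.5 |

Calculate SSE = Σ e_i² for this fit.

t=1: Ŝ = 2·1 = 2; e = 2 − 2 = 0
t=3: Ŝ = 2·3 = 6; e = 6 − 6 = 0
t=5: Ŝ = 2·5 = 10; e = 10.5 − 10 = 0.5
t=7: Ŝ = 2·7 = 14; e = 12.5 − 14 = -1.5
t=9: Ŝ = 2·9 = 18; e = 18 − 18 = 0
t=11: Ŝ = 2·11 = 22; e = 24.5 − 22 = 2.5
t=13: Ŝ = 2·13 = 26; e = 24.5 − 26 = -1.5
SSE = 0 + 0 + 0.25 + 2.25 + 0 + 6.25 + 2.25 = 11

SSE = 11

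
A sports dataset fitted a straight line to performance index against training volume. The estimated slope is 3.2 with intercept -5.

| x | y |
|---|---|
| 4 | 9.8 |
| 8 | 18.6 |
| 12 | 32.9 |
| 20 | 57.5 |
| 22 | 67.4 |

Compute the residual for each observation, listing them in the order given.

2, -2, -0.5, -1.5, 2

x=4: ŷ = -5 + 3.2·4 = 7.8; e = 9.8 − 7.8 = 2
x=8: ŷ = -5 + 3.2·8 = 20.6; e = 18.6 − 20.6 = -2
x=12: ŷ = -5 + 3.2·12 = 33.4; e = 32.9 − 33.4 = -0.5
x=20: ŷ = -5 + 3.2·20 = 59; e = 57.5 − 59 = -1.5
x=22: ŷ = -5 + 3.2·22 = 65.4; e = 67.4 − 65.4 = 2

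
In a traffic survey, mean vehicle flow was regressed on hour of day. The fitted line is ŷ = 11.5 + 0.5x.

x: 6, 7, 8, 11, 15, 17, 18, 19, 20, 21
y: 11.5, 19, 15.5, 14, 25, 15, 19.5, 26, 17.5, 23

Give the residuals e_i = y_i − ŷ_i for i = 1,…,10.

-3, 4, 0, -3, 6, -5, -1, 5, -4, 1

x=6: ŷ = 11.5 + 0.5·6 = 14.5; e = 11.5 − 14.5 = -3
x=7: ŷ = 11.5 + 0.5·7 = 15; e = 19 − 15 = 4
x=8: ŷ = 11.5 + 0.5·8 = 15.5; e = 15.5 − 15.5 = 0
x=11: ŷ = 11.5 + 0.5·11 = 17; e = 14 − 17 = -3
x=15: ŷ = 11.5 + 0.5·15 = 19; e = 25 − 19 = 6
x=17: ŷ = 11.5 + 0.5·17 = 20; e = 15 − 20 = -5
x=18: ŷ = 11.5 + 0.5·18 = 20.5; e = 19.5 − 20.5 = -1
x=19: ŷ = 11.5 + 0.5·19 = 21; e = 26 − 21 = 5
x=20: ŷ = 11.5 + 0.5·20 = 21.5; e = 17.5 − 21.5 = -4
x=21: ŷ = 11.5 + 0.5·21 = 22; e = 23 − 22 = 1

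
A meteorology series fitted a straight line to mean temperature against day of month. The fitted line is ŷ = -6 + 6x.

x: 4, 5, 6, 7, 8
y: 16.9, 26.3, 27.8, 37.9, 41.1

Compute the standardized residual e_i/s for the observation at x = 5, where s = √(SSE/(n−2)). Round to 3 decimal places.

1.003

x=4: ŷ = -6 + 6·4 = 18; e = 16.9 − 18 = -1.1
x=5: ŷ = -6 + 6·5 = 24; e = 26.3 − 24 = 2.3
x=6: ŷ = -6 + 6·6 = 30; e = 27.8 − 30 = -2.2
x=7: ŷ = -6 + 6·7 = 36; e = 37.9 − 36 = 1.9
x=8: ŷ = -6 + 6·8 = 42; e = 41.1 − 42 = -0.9
SSE = 1.21 + 5.29 + 4.84 + 3.61 + 0.81 = 15.76
s = √(15.76/3) = 2.29202
e/s = 2.3 / 2.29202 = 1.003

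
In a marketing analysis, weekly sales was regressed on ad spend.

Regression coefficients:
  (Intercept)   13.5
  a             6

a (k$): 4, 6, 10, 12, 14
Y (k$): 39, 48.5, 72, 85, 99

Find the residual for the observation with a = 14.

e = 1.5

Ŷ = 13.5 + 6·14 = 97.5
e = 99 − 97.5 = 1.5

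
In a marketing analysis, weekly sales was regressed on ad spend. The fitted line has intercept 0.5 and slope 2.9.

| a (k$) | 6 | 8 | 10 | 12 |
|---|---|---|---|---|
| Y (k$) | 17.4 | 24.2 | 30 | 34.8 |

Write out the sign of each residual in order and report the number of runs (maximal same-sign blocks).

3 runs

a=6: ŷ = 0.5 + 2.9·6 = 17.9; r = 17.4 − 17.9 = -0.5
a=8: ŷ = 0.5 + 2.9·8 = 23.7; r = 24.2 − 23.7 = 0.5
a=10: ŷ = 0.5 + 2.9·10 = 29.5; r = 30 − 29.5 = 0.5
a=12: ŷ = 0.5 + 2.9·12 = 35.3; r = 34.8 − 35.3 = -0.5
Signs: − + + −
Runs: −×1, +×2, −×1 → 3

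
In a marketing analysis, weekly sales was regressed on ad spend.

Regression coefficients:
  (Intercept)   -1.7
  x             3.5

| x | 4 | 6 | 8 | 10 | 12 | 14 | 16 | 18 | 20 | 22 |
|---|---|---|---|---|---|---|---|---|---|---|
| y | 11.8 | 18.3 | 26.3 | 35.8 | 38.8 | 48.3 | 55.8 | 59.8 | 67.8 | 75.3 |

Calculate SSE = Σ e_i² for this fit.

SSE = 15.5

x=4: ŷ = -1.7 + 3.5·4 = 12.3; e = 11.8 − 12.3 = -0.5
x=6: ŷ = -1.7 + 3.5·6 = 19.3; e = 18.3 − 19.3 = -1
x=8: ŷ = -1.7 + 3.5·8 = 26.3; e = 26.3 − 26.3 = 0
x=10: ŷ = -1.7 + 3.5·10 = 33.3; e = 35.8 − 33.3 = 2.5
x=12: ŷ = -1.7 + 3.5·12 = 40.3; e = 38.8 − 40.3 = -1.5
x=14: ŷ = -1.7 + 3.5·14 = 47.3; e = 48.3 − 47.3 = 1
x=16: ŷ = -1.7 + 3.5·16 = 54.3; e = 55.8 − 54.3 = 1.5
x=18: ŷ = -1.7 + 3.5·18 = 61.3; e = 59.8 − 61.3 = -1.5
x=20: ŷ = -1.7 + 3.5·20 = 68.3; e = 67.8 − 68.3 = -0.5
x=22: ŷ = -1.7 + 3.5·22 = 75.3; e = 75.3 − 75.3 = 0
SSE = 0.25 + 1 + 0 + 6.25 + 2.25 + 1 + 2.25 + 2.25 + 0.25 + 0 = 15.5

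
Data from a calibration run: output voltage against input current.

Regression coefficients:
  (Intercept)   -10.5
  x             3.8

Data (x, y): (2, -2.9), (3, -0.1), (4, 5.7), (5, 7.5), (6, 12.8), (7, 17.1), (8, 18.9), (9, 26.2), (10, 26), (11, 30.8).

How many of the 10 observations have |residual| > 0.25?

9

x=2: ŷ = -10.5 + 3.8·2 = -2.9; e = -2.9 − (-2.9) = 0
x=3: ŷ = -10.5 + 3.8·3 = 0.9; e = -0.1 − 0.9 = -1
x=4: ŷ = -10.5 + 3.8·4 = 4.7; e = 5.7 − 4.7 = 1
x=5: ŷ = -10.5 + 3.8·5 = 8.5; e = 7.5 − 8.5 = -1
x=6: ŷ = -10.5 + 3.8·6 = 12.3; e = 12.8 − 12.3 = 0.5
x=7: ŷ = -10.5 + 3.8·7 = 16.1; e = 17.1 − 16.1 = 1
x=8: ŷ = -10.5 + 3.8·8 = 19.9; e = 18.9 − 19.9 = -1
x=9: ŷ = -10.5 + 3.8·9 = 23.7; e = 26.2 − 23.7 = 2.5
x=10: ŷ = -10.5 + 3.8·10 = 27.5; e = 26 − 27.5 = -1.5
x=11: ŷ = -10.5 + 3.8·11 = 31.3; e = 30.8 − 31.3 = -0.5
|e| > 0.25: x=3 (|e|=1), x=4 (|e|=1), x=5 (|e|=1), x=6 (|e|=0.5), x=7 (|e|=1), x=8 (|e|=1), x=9 (|e|=2.5), x=10 (|e|=1.5), x=11 (|e|=0.5) → 9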